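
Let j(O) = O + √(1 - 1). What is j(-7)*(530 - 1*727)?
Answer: 1379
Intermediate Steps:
j(O) = O (j(O) = O + √0 = O + 0 = O)
j(-7)*(530 - 1*727) = -7*(530 - 1*727) = -7*(530 - 727) = -7*(-197) = 1379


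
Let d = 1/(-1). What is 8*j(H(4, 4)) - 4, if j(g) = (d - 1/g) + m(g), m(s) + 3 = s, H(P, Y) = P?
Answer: -6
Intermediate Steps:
d = -1
m(s) = -3 + s
j(g) = -4 + g - 1/g (j(g) = (-1 - 1/g) + (-3 + g) = -4 + g - 1/g)
8*j(H(4, 4)) - 4 = 8*(-4 + 4 - 1/4) - 4 = 8*(-1/4) - 4 = -2 - 4 = -6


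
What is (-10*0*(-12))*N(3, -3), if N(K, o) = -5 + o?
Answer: 0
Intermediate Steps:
(-10*0*(-12))*N(3, -3) = (-10*0*(-12))*(-5 - 3) = (0*(-12))*(-8) = 0*(-8) = 0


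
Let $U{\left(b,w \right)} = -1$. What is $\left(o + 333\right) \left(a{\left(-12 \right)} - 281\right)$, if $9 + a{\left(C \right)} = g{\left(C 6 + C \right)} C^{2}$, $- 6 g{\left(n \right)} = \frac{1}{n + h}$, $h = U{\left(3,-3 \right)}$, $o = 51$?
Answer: $- \frac{9456384}{85} \approx -1.1125 \cdot 10^{5}$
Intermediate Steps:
$h = -1$
$g{\left(n \right)} = - \frac{1}{6 \left(-1 + n\right)}$ ($g{\left(n \right)} = - \frac{1}{6 \left(n - 1\right)} = - \frac{1}{6 \left(-1 + n\right)}$)
$a{\left(C \right)} = -9 - \frac{C^{2}}{-6 + 42 C}$ ($a{\left(C \right)} = -9 + - \frac{1}{-6 + 6 \left(C 6 + C\right)} C^{2} = -9 + - \frac{1}{-6 + 6 \left(6 C + C\right)} C^{2} = -9 + - \frac{1}{-6 + 6 \cdot 7 C} C^{2} = -9 + - \frac{1}{-6 + 42 C} C^{2} = -9 - \frac{C^{2}}{-6 + 42 C}$)
$\left(o + 333\right) \left(a{\left(-12 \right)} - 281\right) = \left(51 + 333\right) \left(\frac{54 - \left(-12\right)^{2} - -4536}{6 \left(-1 + 7 \left(-12\right)\right)} - 281\right) = 384 \left(\frac{54 - 144 + 4536}{6 \left(-1 - 84\right)} - 281\right) = 384 \left(\frac{54 - 144 + 4536}{6 \left(-85\right)} - 281\right) = 384 \left(\frac{1}{6} \left(- \frac{1}{85}\right) 4446 - 281\right) = 384 \left(- \frac{741}{85} - 281\right) = 384 \left(- \frac{24626}{85}\right) = - \frac{9456384}{85}$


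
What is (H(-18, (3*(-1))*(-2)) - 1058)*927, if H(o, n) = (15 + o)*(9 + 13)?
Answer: -1041948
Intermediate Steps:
H(o, n) = 330 + 22*o (H(o, n) = (15 + o)*22 = 330 + 22*o)
(H(-18, (3*(-1))*(-2)) - 1058)*927 = ((330 + 22*(-18)) - 1058)*927 = ((330 - 396) - 1058)*927 = (-66 - 1058)*927 = -1124*927 = -1041948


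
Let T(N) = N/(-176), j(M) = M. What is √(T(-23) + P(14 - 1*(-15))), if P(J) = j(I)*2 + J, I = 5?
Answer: √75757/44 ≈ 6.2555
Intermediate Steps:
T(N) = -N/176 (T(N) = N*(-1/176) = -N/176)
P(J) = 10 + J (P(J) = 5*2 + J = 10 + J)
√(T(-23) + P(14 - 1*(-15))) = √(-1/176*(-23) + (10 + (14 - 1*(-15)))) = √(23/176 + (10 + (14 + 15))) = √(23/176 + (10 + 29)) = √(23/176 + 39) = √(6887/176) = √75757/44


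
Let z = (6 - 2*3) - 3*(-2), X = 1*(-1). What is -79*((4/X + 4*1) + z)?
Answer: -474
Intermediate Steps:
X = -1
z = 6 (z = (6 - 6) + 6 = 0 + 6 = 6)
-79*((4/X + 4*1) + z) = -79*((4/(-1) + 4*1) + 6) = -79*((-1*4 + 4) + 6) = -79*((-4 + 4) + 6) = -79*(0 + 6) = -79*6 = -474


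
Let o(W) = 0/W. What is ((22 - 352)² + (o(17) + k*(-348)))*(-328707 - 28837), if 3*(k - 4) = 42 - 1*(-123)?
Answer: -31595448192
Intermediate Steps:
o(W) = 0
k = 59 (k = 4 + (42 - 1*(-123))/3 = 4 + (42 + 123)/3 = 4 + (⅓)*165 = 4 + 55 = 59)
((22 - 352)² + (o(17) + k*(-348)))*(-328707 - 28837) = ((22 - 352)² + (0 + 59*(-348)))*(-328707 - 28837) = ((-330)² + (0 - 20532))*(-357544) = (108900 - 20532)*(-357544) = 88368*(-357544) = -31595448192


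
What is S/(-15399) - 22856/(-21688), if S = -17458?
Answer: 3149089/1439541 ≈ 2.1876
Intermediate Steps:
S/(-15399) - 22856/(-21688) = -17458/(-15399) - 22856/(-21688) = -17458*(-1/15399) - 22856*(-1/21688) = 602/531 + 2857/2711 = 3149089/1439541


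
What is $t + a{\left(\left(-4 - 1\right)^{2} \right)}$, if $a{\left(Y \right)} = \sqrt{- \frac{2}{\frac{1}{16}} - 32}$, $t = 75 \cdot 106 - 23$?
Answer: $7927 + 8 i \approx 7927.0 + 8.0 i$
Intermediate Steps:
$t = 7927$ ($t = 7950 - 23 = 7927$)
$a{\left(Y \right)} = 8 i$ ($a{\left(Y \right)} = \sqrt{- 2 \frac{1}{\frac{1}{16}} - 32} = \sqrt{\left(-2\right) 16 - 32} = \sqrt{-32 - 32} = \sqrt{-64} = 8 i$)
$t + a{\left(\left(-4 - 1\right)^{2} \right)} = 7927 + 8 i$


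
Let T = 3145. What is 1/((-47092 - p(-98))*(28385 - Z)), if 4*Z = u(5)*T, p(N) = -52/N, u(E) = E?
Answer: -98/112855719105 ≈ -8.6836e-10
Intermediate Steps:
Z = 15725/4 (Z = (5*3145)/4 = (¼)*15725 = 15725/4 ≈ 3931.3)
1/((-47092 - p(-98))*(28385 - Z)) = 1/((-47092 - (-52)/(-98))*(28385 - 1*15725/4)) = 1/((-47092 - (-52)*(-1)/98)*(28385 - 15725/4)) = 1/((-47092 - 1*26/49)*(97815/4)) = (4/97815)/(-47092 - 26/49) = (4/97815)/(-2307534/49) = -49/2307534*4/97815 = -98/112855719105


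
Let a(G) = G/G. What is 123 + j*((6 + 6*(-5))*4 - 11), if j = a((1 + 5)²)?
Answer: 16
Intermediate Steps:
a(G) = 1
j = 1
123 + j*((6 + 6*(-5))*4 - 11) = 123 + 1*((6 + 6*(-5))*4 - 11) = 123 + 1*((6 - 30)*4 - 11) = 123 + 1*(-24*4 - 11) = 123 + 1*(-96 - 11) = 123 + 1*(-107) = 123 - 107 = 16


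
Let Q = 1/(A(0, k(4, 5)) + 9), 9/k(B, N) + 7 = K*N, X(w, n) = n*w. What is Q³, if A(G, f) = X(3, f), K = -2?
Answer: 4913/2000376 ≈ 0.0024560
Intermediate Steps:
k(B, N) = 9/(-7 - 2*N)
A(G, f) = 3*f (A(G, f) = f*3 = 3*f)
Q = 17/126 (Q = 1/(3*(-9/(7 + 2*5)) + 9) = 1/(3*(-9/(7 + 10)) + 9) = 1/(3*(-9/17) + 9) = 1/(-27/17 + 9) = 1/(126/17) = 17/126 ≈ 0.13492)
Q³ = (17/126)³ = 4913/2000376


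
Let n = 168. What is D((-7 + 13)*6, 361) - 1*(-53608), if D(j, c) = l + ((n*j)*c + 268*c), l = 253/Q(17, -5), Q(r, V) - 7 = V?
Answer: 4667621/2 ≈ 2.3338e+6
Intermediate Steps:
Q(r, V) = 7 + V
l = 253/2 (l = 253/(7 - 5) = 253/2 ≈ 126.50)
D(j, c) = 253/2 + 268*c + 168*c*j (D(j, c) = 253/2 + ((168*j)*c + 268*c) = 253/2 + (168*c*j + 268*c) = 253/2 + (268*c + 168*c*j) = 253/2 + 268*c + 168*c*j)
D((-7 + 13)*6, 361) - 1*(-53608) = (253/2 + 268*361 + 168*361*((-7 + 13)*6)) - 1*(-53608) = (253/2 + 96748 + 168*361*(6*6)) + 53608 = (253/2 + 96748 + 168*361*36) + 53608 = (253/2 + 96748 + 2183328) + 53608 = 4560405/2 + 53608 = 4667621/2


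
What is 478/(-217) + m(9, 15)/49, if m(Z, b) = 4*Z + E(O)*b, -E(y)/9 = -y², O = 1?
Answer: 1955/1519 ≈ 1.2870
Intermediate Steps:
E(y) = 9*y² (E(y) = -(-9)*y² = 9*y²)
m(Z, b) = 4*Z + 9*b (m(Z, b) = 4*Z + (9*1²)*b = 4*Z + (9*1)*b = 4*Z + 9*b)
478/(-217) + m(9, 15)/49 = 478/(-217) + (4*9 + 9*15)/49 = 478*(-1/217) + (36 + 135)*(1/49) = -478/217 + 171*(1/49) = -478/217 + 171/49 = 1955/1519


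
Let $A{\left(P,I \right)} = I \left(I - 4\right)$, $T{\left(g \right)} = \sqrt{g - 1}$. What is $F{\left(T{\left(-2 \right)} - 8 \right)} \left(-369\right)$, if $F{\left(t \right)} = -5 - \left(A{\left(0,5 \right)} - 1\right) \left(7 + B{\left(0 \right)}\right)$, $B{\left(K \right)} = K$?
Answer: $12177$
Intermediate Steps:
$T{\left(g \right)} = \sqrt{-1 + g}$
$A{\left(P,I \right)} = I \left(-4 + I\right)$
$F{\left(t \right)} = -33$ ($F{\left(t \right)} = -5 - \left(5 \left(-4 + 5\right) - 1\right) \left(7 + 0\right) = -5 - \left(5 \cdot 1 - 1\right) 7 = -5 - \left(5 - 1\right) 7 = -5 - 4 \cdot 7 = -5 - 28 = -33$)
$F{\left(T{\left(-2 \right)} - 8 \right)} \left(-369\right) = \left(-33\right) \left(-369\right) = 12177$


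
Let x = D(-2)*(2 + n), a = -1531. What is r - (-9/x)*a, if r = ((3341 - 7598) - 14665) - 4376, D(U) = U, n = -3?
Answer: -60375/2 ≈ -30188.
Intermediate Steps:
x = 2 (x = -2*(2 - 3) = -2*(-1) = 2)
r = -23298 (r = (-4257 - 14665) - 4376 = -18922 - 4376 = -23298)
r - (-9/x)*a = -23298 - (-9/2)*(-1531) = -23298 - (-9*1/2)*(-1531) = -23298 - (-9)*(-1531)/2 = -23298 - 1*13779/2 = -23298 - 13779/2 = -60375/2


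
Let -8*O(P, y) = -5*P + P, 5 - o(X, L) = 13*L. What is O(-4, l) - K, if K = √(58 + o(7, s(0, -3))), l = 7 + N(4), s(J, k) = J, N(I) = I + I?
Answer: -2 - 3*√7 ≈ -9.9373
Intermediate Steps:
N(I) = 2*I
o(X, L) = 5 - 13*L
l = 15 (l = 7 + 2*4 = 7 + 8 = 15)
O(P, y) = P/2 (O(P, y) = -(-5*P + P)/8 = -(-1)*P/2 = P/2)
K = 3*√7 (K = √(58 + (5 - 13*0)) = √(58 + (5 + 0)) = √(58 + 5) = √63 = 3*√7 ≈ 7.9373)
O(-4, l) - K = (½)*(-4) - 3*√7 = -2 - 3*√7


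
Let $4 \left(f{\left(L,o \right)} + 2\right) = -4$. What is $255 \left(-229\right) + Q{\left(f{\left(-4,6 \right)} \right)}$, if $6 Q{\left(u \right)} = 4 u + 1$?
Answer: $- \frac{350381}{6} \approx -58397.0$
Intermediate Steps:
$f{\left(L,o \right)} = -3$ ($f{\left(L,o \right)} = -2 + \frac{1}{4} \left(-4\right) = -2 - 1 = -3$)
$Q{\left(u \right)} = \frac{1}{6} + \frac{2 u}{3}$ ($Q{\left(u \right)} = \frac{4 u + 1}{6} = \frac{1 + 4 u}{6} = \frac{1}{6} + \frac{2 u}{3}$)
$255 \left(-229\right) + Q{\left(f{\left(-4,6 \right)} \right)} = 255 \left(-229\right) + \left(\frac{1}{6} + \frac{2}{3} \left(-3\right)\right) = -58395 + \left(\frac{1}{6} - 2\right) = -58395 - \frac{11}{6} = - \frac{350381}{6}$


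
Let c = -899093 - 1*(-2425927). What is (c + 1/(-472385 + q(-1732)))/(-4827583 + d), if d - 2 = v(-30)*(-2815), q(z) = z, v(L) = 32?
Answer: -723897955577/2331546680337 ≈ -0.31048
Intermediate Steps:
c = 1526834 (c = -899093 + 2425927 = 1526834)
d = -90078 (d = 2 + 32*(-2815) = 2 - 90080 = -90078)
(c + 1/(-472385 + q(-1732)))/(-4827583 + d) = (1526834 + 1/(-472385 - 1732))/(-4827583 - 90078) = (1526834 + 1/(-474117))/(-4917661) = (1526834 - 1/474117)*(-1/4917661) = (723897955577/474117)*(-1/4917661) = -723897955577/2331546680337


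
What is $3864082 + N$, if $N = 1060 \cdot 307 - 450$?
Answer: $4189052$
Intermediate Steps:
$N = 324970$ ($N = 325420 - 450 = 324970$)
$3864082 + N = 3864082 + 324970 = 4189052$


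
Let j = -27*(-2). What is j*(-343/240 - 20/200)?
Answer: -3303/40 ≈ -82.575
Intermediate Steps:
j = 54
j*(-343/240 - 20/200) = 54*(-343/240 - 20/200) = 54*(-343*1/240 - 20*1/200) = 54*(-343/240 - 1/10) = 54*(-367/240) = -3303/40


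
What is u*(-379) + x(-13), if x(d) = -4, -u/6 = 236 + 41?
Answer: 629894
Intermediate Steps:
u = -1662 (u = -6*(236 + 41) = -6*277 = -1662)
u*(-379) + x(-13) = -1662*(-379) - 4 = 629898 - 4 = 629894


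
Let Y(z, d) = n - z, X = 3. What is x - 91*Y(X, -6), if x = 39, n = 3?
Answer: 39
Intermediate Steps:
Y(z, d) = 3 - z
x - 91*Y(X, -6) = 39 - 91*(3 - 1*3) = 39 - 91*(3 - 3) = 39 - 91*0 = 39 + 0 = 39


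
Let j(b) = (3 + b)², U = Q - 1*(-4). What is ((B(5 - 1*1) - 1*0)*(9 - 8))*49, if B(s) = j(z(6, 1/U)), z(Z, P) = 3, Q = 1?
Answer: 1764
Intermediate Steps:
U = 5 (U = 1 - 1*(-4) = 1 + 4 = 5)
B(s) = 36 (B(s) = (3 + 3)² = 6² = 36)
((B(5 - 1*1) - 1*0)*(9 - 8))*49 = ((36 - 1*0)*(9 - 8))*49 = ((36 + 0)*1)*49 = (36*1)*49 = 36*49 = 1764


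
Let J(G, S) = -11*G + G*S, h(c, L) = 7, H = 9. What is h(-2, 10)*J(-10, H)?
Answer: 140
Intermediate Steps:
h(-2, 10)*J(-10, H) = 7*(-10*(-11 + 9)) = 7*(-10*(-2)) = 7*20 = 140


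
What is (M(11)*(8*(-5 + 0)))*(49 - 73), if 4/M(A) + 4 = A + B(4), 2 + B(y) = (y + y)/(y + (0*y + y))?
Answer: 640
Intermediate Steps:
B(y) = -1 (B(y) = -2 + (y + y)/(y + (0*y + y)) = -2 + (2*y)/(y + (0 + y)) = -2 + (2*y)/(y + y) = -2 + (2*y)/((2*y)) = -2 + (2*y)*(1/(2*y)) = -2 + 1 = -1)
M(A) = 4/(-5 + A) (M(A) = 4/(-4 + (A - 1)) = 4/(-4 + (-1 + A)) = 4/(-5 + A))
(M(11)*(8*(-5 + 0)))*(49 - 73) = ((4/(-5 + 11))*(8*(-5 + 0)))*(49 - 73) = ((4/6)*(8*(-5)))*(-24) = ((4*(1/6))*(-40))*(-24) = ((2/3)*(-40))*(-24) = -80/3*(-24) = 640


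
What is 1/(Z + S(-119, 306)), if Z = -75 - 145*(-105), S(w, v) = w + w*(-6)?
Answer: 1/15745 ≈ 6.3512e-5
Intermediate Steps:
S(w, v) = -5*w (S(w, v) = w - 6*w = -5*w)
Z = 15150 (Z = -75 + 15225 = 15150)
1/(Z + S(-119, 306)) = 1/(15150 - 5*(-119)) = 1/(15150 + 595) = 1/15745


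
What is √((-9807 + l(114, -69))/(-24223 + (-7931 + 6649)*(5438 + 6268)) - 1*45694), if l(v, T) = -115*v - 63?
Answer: I*√412964867670087538/3006263 ≈ 213.76*I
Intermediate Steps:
l(v, T) = -63 - 115*v
√((-9807 + l(114, -69))/(-24223 + (-7931 + 6649)*(5438 + 6268)) - 1*45694) = √((-9807 + (-63 - 115*114))/(-24223 + (-7931 + 6649)*(5438 + 6268)) - 1*45694) = √((-9807 + (-63 - 13110))/(-24223 - 1282*11706) - 45694) = √((-9807 - 13173)/(-24223 - 15007092) - 45694) = √(-22980/(-15031315) - 45694) = √(-22980*(-1/15031315) - 45694) = √(4596/3006263 - 45694) = √(-137368176926/3006263) = I*√412964867670087538/3006263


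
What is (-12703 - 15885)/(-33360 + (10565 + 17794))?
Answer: 28588/5001 ≈ 5.7165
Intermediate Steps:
(-12703 - 15885)/(-33360 + (10565 + 17794)) = -28588/(-33360 + 28359) = -28588/(-5001) = -28588*(-1/5001) = 28588/5001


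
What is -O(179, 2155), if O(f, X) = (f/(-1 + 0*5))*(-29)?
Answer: -5191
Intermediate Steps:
O(f, X) = 29*f (O(f, X) = (f/(-1 + 0))*(-29) = (f/(-1))*(-29) = (f*(-1))*(-29) = -f*(-29) = 29*f)
-O(179, 2155) = -29*179 = -1*5191 = -5191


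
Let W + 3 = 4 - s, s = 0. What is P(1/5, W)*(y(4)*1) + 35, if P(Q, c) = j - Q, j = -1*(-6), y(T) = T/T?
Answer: 204/5 ≈ 40.800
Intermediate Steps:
W = 1 (W = -3 + (4 - 1*0) = -3 + (4 + 0) = -3 + 4 = 1)
y(T) = 1
j = 6
P(Q, c) = 6 - Q
P(1/5, W)*(y(4)*1) + 35 = (6 - 1/5)*(1*1) + 35 = (6 - 1*1/5)*1 + 35 = (6 - 1/5)*1 + 35 = (29/5)*1 + 35 = 29/5 + 35 = 204/5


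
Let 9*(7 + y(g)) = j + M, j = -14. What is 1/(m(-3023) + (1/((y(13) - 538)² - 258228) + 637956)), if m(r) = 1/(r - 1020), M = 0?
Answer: 13261415999/8460199902105434 ≈ 1.5675e-6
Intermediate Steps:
y(g) = -77/9 (y(g) = -7 + (-14 + 0)/9 = -7 + (⅑)*(-14) = -7 - 14/9 = -77/9)
m(r) = 1/(-1020 + r)
1/(m(-3023) + (1/((y(13) - 538)² - 258228) + 637956)) = 1/(1/(-1020 - 3023) + (1/((-77/9 - 538)² - 258228) + 637956)) = 1/(1/(-4043) + (1/((-4919/9)² - 258228) + 637956)) = 1/(-1/4043 + (1/(24196561/81 - 258228) + 637956)) = 1/(-1/4043 + (1/(3280093/81) + 637956)) = 1/(-1/4043 + (81/3280093 + 637956)) = 1/(-1/4043 + 2092555009989/3280093) = 1/(8460199902105434/13261415999) = 13261415999/8460199902105434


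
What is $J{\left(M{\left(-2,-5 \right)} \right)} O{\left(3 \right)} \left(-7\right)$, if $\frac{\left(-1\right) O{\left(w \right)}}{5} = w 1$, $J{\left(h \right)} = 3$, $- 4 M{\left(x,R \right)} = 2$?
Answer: $315$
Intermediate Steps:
$M{\left(x,R \right)} = - \frac{1}{2}$ ($M{\left(x,R \right)} = \left(- \frac{1}{4}\right) 2 = - \frac{1}{2}$)
$O{\left(w \right)} = - 5 w$ ($O{\left(w \right)} = - 5 w 1 = - 5 w$)
$J{\left(M{\left(-2,-5 \right)} \right)} O{\left(3 \right)} \left(-7\right) = 3 \left(\left(-5\right) 3\right) \left(-7\right) = 3 \left(-15\right) \left(-7\right) = \left(-45\right) \left(-7\right) = 315$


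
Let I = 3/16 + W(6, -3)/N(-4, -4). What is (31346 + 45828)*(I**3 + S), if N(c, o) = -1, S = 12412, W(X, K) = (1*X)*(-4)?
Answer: 4198271580985/2048 ≈ 2.0499e+9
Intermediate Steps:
W(X, K) = -4*X (W(X, K) = X*(-4) = -4*X)
I = 387/16 (I = 3/16 - 4*6/(-1) = 3*(1/16) - 24*(-1) = 3/16 + 24 = 387/16 ≈ 24.188)
(31346 + 45828)*(I**3 + S) = (31346 + 45828)*((387/16)**3 + 12412) = 77174*(57960603/4096 + 12412) = 77174*(108800155/4096) = 4198271580985/2048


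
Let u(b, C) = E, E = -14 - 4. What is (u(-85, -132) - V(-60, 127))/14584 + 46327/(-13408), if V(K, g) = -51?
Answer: -84398813/24442784 ≈ -3.4529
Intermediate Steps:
E = -18
u(b, C) = -18
(u(-85, -132) - V(-60, 127))/14584 + 46327/(-13408) = (-18 - 1*(-51))/14584 + 46327/(-13408) = (-18 + 51)*(1/14584) + 46327*(-1/13408) = 33*(1/14584) - 46327/13408 = 33/14584 - 46327/13408 = -84398813/24442784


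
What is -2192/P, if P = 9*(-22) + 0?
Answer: 1096/99 ≈ 11.071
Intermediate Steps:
P = -198 (P = -198 + 0 = -198)
-2192/P = -2192/(-198) = -2192*(-1/198) = 1096/99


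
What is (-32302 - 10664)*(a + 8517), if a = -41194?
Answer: 1403999982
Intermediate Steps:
(-32302 - 10664)*(a + 8517) = (-32302 - 10664)*(-41194 + 8517) = -42966*(-32677) = 1403999982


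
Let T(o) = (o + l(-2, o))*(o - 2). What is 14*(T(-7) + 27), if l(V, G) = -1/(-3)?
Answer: 1218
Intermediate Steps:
l(V, G) = ⅓ (l(V, G) = -1*(-⅓) = ⅓)
T(o) = (-2 + o)*(⅓ + o) (T(o) = (o + ⅓)*(o - 2) = (⅓ + o)*(-2 + o) = (-2 + o)*(⅓ + o))
14*(T(-7) + 27) = 14*((-⅔ + (-7)² - 5/3*(-7)) + 27) = 14*((-⅔ + 49 + 35/3) + 27) = 14*(60 + 27) = 14*87 = 1218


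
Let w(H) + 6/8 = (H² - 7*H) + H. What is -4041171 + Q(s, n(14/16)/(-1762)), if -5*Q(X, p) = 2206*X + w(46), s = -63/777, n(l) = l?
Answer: -2990712277/740 ≈ -4.0415e+6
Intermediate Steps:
w(H) = -¾ + H² - 6*H (w(H) = -¾ + ((H² - 7*H) + H) = -¾ + (H² - 6*H) = -¾ + H² - 6*H)
s = -3/37 (s = -63*1/777 = -3/37 ≈ -0.081081)
Q(X, p) = -7357/20 - 2206*X/5 (Q(X, p) = -(2206*X + (-¾ + 46² - 6*46))/5 = -(2206*X + (-¾ + 2116 - 276))/5 = -(2206*X + 7357/4)/5 = -(7357/4 + 2206*X)/5 = -7357/20 - 2206*X/5)
-4041171 + Q(s, n(14/16)/(-1762)) = -4041171 + (-7357/20 - 2206/5*(-3/37)) = -4041171 + (-7357/20 + 6618/185) = -4041171 - 245737/740 = -2990712277/740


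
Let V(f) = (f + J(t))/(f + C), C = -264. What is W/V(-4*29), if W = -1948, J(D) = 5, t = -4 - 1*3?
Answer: -740240/111 ≈ -6668.8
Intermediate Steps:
t = -7 (t = -4 - 3 = -7)
V(f) = (5 + f)/(-264 + f) (V(f) = (f + 5)/(f - 264) = (5 + f)/(-264 + f))
W/V(-4*29) = -1948*(-264 - 4*29)/(5 - 4*29) = -1948*(-264 - 116)/(5 - 116) = -1948/(-111/(-380)) = -1948/((-1/380*(-111))) = -1948/111/380 = -1948*380/111 = -740240/111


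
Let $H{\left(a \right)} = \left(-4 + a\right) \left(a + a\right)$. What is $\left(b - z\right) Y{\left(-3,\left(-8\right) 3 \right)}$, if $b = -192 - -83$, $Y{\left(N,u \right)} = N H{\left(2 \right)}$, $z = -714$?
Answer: $14520$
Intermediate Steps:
$H{\left(a \right)} = 2 a \left(-4 + a\right)$ ($H{\left(a \right)} = \left(-4 + a\right) 2 a = 2 a \left(-4 + a\right)$)
$Y{\left(N,u \right)} = - 8 N$ ($Y{\left(N,u \right)} = N 2 \cdot 2 \left(-4 + 2\right) = N 2 \cdot 2 \left(-2\right) = N \left(-8\right) = - 8 N$)
$b = -109$ ($b = -192 + 83 = -109$)
$\left(b - z\right) Y{\left(-3,\left(-8\right) 3 \right)} = \left(-109 - -714\right) \left(\left(-8\right) \left(-3\right)\right) = \left(-109 + 714\right) 24 = 605 \cdot 24 = 14520$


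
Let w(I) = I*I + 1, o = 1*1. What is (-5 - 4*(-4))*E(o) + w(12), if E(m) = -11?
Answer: 24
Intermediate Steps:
o = 1
w(I) = 1 + I² (w(I) = I² + 1 = 1 + I²)
(-5 - 4*(-4))*E(o) + w(12) = (-5 - 4*(-4))*(-11) + (1 + 12²) = (-5 + 16)*(-11) + (1 + 144) = 11*(-11) + 145 = -121 + 145 = 24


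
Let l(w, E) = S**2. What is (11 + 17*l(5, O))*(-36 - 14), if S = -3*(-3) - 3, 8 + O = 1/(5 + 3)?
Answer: -31150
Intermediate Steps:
O = -63/8 (O = -8 + 1/(5 + 3) = -8 + 1/8 = -63/8 ≈ -7.8750)
S = 6 (S = 9 - 3 = 6)
l(w, E) = 36 (l(w, E) = 6**2 = 36)
(11 + 17*l(5, O))*(-36 - 14) = (11 + 17*36)*(-36 - 14) = (11 + 612)*(-50) = 623*(-50) = -31150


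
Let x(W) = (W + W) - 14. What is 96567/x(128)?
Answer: 96567/242 ≈ 399.04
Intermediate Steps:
x(W) = -14 + 2*W (x(W) = 2*W - 14 = -14 + 2*W)
96567/x(128) = 96567/(-14 + 2*128) = 96567/(-14 + 256) = 96567/242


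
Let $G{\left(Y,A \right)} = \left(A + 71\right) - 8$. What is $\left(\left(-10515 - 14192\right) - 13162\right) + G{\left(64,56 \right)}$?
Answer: $-37750$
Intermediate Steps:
$G{\left(Y,A \right)} = 63 + A$ ($G{\left(Y,A \right)} = \left(71 + A\right) - 8 = 63 + A$)
$\left(\left(-10515 - 14192\right) - 13162\right) + G{\left(64,56 \right)} = \left(\left(-10515 - 14192\right) - 13162\right) + \left(63 + 56\right) = \left(-24707 - 13162\right) + 119 = -37869 + 119 = -37750$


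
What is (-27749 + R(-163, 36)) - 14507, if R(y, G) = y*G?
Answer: -48124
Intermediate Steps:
R(y, G) = G*y
(-27749 + R(-163, 36)) - 14507 = (-27749 + 36*(-163)) - 14507 = (-27749 - 5868) - 14507 = -33617 - 14507 = -48124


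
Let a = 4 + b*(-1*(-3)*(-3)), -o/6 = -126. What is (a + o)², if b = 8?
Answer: 473344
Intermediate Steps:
o = 756 (o = -6*(-126) = 756)
a = -68 (a = 4 + 8*(-1*(-3)*(-3)) = 4 + 8*(3*(-3)) = 4 + 8*(-9) = 4 - 72 = -68)
(a + o)² = (-68 + 756)² = 688² = 473344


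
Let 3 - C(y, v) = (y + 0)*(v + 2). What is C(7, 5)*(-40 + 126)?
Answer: -3956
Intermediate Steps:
C(y, v) = 3 - y*(2 + v) (C(y, v) = 3 - (y + 0)*(v + 2) = 3 - y*(2 + v))
C(7, 5)*(-40 + 126) = (3 - 2*7 - 1*5*7)*(-40 + 126) = (3 - 14 - 35)*86 = -46*86 = -3956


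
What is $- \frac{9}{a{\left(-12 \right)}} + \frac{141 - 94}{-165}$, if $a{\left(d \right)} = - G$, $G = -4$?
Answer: $- \frac{1673}{660} \approx -2.5348$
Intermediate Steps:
$a{\left(d \right)} = 4$ ($a{\left(d \right)} = \left(-1\right) \left(-4\right) = 4$)
$- \frac{9}{a{\left(-12 \right)}} + \frac{141 - 94}{-165} = - \frac{9}{4} + \frac{141 - 94}{-165} = \left(-9\right) \frac{1}{4} + 47 \left(- \frac{1}{165}\right) = - \frac{9}{4} - \frac{47}{165} = - \frac{1673}{660}$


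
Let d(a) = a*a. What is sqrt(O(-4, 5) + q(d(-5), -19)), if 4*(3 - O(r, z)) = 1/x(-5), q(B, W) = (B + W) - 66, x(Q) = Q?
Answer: I*sqrt(5695)/10 ≈ 7.5465*I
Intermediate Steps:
d(a) = a**2
q(B, W) = -66 + B + W
O(r, z) = 61/20 (O(r, z) = 3 - 1/4/(-5) = 3 - 1/4*(-1/5) = 3 + 1/20 = 61/20)
sqrt(O(-4, 5) + q(d(-5), -19)) = sqrt(61/20 + (-66 + (-5)**2 - 19)) = sqrt(61/20 + (-66 + 25 - 19)) = sqrt(61/20 - 60) = sqrt(-1139/20) = I*sqrt(5695)/10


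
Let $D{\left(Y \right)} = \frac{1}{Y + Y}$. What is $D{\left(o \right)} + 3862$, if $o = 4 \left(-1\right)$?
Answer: $\frac{30895}{8} \approx 3861.9$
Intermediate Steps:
$o = -4$
$D{\left(Y \right)} = \frac{1}{2 Y}$
$D{\left(o \right)} + 3862 = \frac{1}{2 \left(-4\right)} + 3862 = \frac{1}{2} \left(- \frac{1}{4}\right) + 3862 = - \frac{1}{8} + 3862 = \frac{30895}{8}$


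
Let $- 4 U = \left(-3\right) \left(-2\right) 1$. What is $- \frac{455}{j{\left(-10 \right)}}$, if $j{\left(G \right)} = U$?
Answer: $\frac{910}{3} \approx 303.33$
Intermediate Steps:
$U = - \frac{3}{2}$ ($U = - \frac{\left(-3\right) \left(-2\right) 1}{4} = - \frac{6 \cdot 1}{4} = \left(- \frac{1}{4}\right) 6 = - \frac{3}{2} \approx -1.5$)
$j{\left(G \right)} = - \frac{3}{2}$
$- \frac{455}{j{\left(-10 \right)}} = - \frac{455}{- \frac{3}{2}} = \left(-455\right) \left(- \frac{2}{3}\right) = \frac{910}{3}$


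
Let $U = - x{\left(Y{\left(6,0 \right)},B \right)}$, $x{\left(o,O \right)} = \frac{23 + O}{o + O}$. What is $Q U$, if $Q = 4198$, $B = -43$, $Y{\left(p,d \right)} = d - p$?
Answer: $- \frac{83960}{49} \approx -1713.5$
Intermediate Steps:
$x{\left(o,O \right)} = \frac{23 + O}{O + o}$
$U = - \frac{20}{49}$ ($U = - \frac{23 - 43}{-43 + \left(0 - 6\right)} = - \frac{-20}{-43 + \left(0 - 6\right)} = - \frac{-20}{-43 - 6} = - \frac{-20}{-49} = - \frac{\left(-1\right) \left(-20\right)}{49} = \left(-1\right) \frac{20}{49} = - \frac{20}{49} \approx -0.40816$)
$Q U = 4198 \left(- \frac{20}{49}\right) = - \frac{83960}{49}$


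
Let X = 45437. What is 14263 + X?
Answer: 59700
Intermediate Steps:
14263 + X = 14263 + 45437 = 59700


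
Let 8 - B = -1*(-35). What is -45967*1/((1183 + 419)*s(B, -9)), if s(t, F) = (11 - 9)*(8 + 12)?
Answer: -45967/64080 ≈ -0.71734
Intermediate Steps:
B = -27 (B = 8 - (-1)*(-35) = 8 - 1*35 = 8 - 35 = -27)
s(t, F) = 40 (s(t, F) = 2*20 = 40)
-45967*1/((1183 + 419)*s(B, -9)) = -45967*1/(40*(1183 + 419)) = -45967/(40*1602) = -45967/64080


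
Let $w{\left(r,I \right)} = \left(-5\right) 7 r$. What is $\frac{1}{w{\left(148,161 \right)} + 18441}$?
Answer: $\frac{1}{13261} \approx 7.5409 \cdot 10^{-5}$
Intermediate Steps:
$w{\left(r,I \right)} = - 35 r$
$\frac{1}{w{\left(148,161 \right)} + 18441} = \frac{1}{\left(-35\right) 148 + 18441} = \frac{1}{-5180 + 18441} = \frac{1}{13261}$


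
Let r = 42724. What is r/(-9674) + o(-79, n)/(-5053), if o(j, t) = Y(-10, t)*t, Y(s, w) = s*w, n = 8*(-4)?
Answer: -58411306/24441361 ≈ -2.3899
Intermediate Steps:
n = -32
o(j, t) = -10*t² (o(j, t) = (-10*t)*t = -10*t²)
r/(-9674) + o(-79, n)/(-5053) = 42724/(-9674) - 10*(-32)²/(-5053) = 42724*(-1/9674) - 10*1024*(-1/5053) = -21362/4837 - 10240*(-1/5053) = -21362/4837 + 10240/5053 = -58411306/24441361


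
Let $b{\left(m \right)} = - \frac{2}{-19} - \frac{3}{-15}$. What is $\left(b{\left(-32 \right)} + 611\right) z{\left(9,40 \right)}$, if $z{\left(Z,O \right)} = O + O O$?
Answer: $\frac{19048272}{19} \approx 1.0025 \cdot 10^{6}$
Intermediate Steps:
$b{\left(m \right)} = \frac{29}{95}$ ($b{\left(m \right)} = \left(-2\right) \left(- \frac{1}{19}\right) - - \frac{1}{5} = \frac{2}{19} + \frac{1}{5} = \frac{29}{95}$)
$z{\left(Z,O \right)} = O + O^{2}$
$\left(b{\left(-32 \right)} + 611\right) z{\left(9,40 \right)} = \left(\frac{29}{95} + 611\right) 40 \left(1 + 40\right) = \frac{58074 \cdot 40 \cdot 41}{95} = \frac{58074}{95} \cdot 1640 = \frac{19048272}{19}$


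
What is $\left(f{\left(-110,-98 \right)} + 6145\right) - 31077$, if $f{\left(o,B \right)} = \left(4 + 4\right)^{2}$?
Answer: $-24868$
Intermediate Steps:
$f{\left(o,B \right)} = 64$ ($f{\left(o,B \right)} = 8^{2} = 64$)
$\left(f{\left(-110,-98 \right)} + 6145\right) - 31077 = \left(64 + 6145\right) - 31077 = 6209 - 31077 = -24868$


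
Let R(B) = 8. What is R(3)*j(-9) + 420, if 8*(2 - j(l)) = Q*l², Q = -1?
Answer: 517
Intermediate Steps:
j(l) = 2 + l²/8 (j(l) = 2 - (-1)*l²/8 = 2 + l²/8)
R(3)*j(-9) + 420 = 8*(2 + (⅛)*(-9)²) + 420 = 8*(2 + (⅛)*81) + 420 = 8*(2 + 81/8) + 420 = 8*(97/8) + 420 = 97 + 420 = 517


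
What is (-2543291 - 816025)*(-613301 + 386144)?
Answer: 763092144612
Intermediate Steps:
(-2543291 - 816025)*(-613301 + 386144) = -3359316*(-227157) = 763092144612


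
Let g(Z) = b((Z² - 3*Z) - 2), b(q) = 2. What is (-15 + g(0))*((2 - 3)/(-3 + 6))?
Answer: 13/3 ≈ 4.3333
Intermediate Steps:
g(Z) = 2
(-15 + g(0))*((2 - 3)/(-3 + 6)) = (-15 + 2)*((2 - 3)/(-3 + 6)) = -(-13)/3 = -13*(-⅓) = 13/3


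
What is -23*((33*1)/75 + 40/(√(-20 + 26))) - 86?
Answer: -2403/25 - 460*√6/3 ≈ -471.71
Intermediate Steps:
-23*((33*1)/75 + 40/(√(-20 + 26))) - 86 = -23*(33*(1/75) + 40/(√6)) - 86 = -23*(11/25 + 40*(√6/6)) - 86 = -23*(11/25 + 20*√6/3) - 86 = (-253/25 - 460*√6/3) - 86 = -2403/25 - 460*√6/3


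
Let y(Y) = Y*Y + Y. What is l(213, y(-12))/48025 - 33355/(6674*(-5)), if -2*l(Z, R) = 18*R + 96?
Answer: 312125711/320518850 ≈ 0.97381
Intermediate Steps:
y(Y) = Y + Y² (y(Y) = Y² + Y = Y + Y²)
l(Z, R) = -48 - 9*R (l(Z, R) = -(18*R + 96)/2 = -(96 + 18*R)/2 = -48 - 9*R)
l(213, y(-12))/48025 - 33355/(6674*(-5)) = (-48 - (-108)*(1 - 12))/48025 - 33355/(6674*(-5)) = (-48 - (-108)*(-11))*(1/48025) - 33355/(-33370) = (-48 - 9*132)*(1/48025) - 33355*(-1/33370) = (-48 - 1188)*(1/48025) + 6671/6674 = -1236*1/48025 + 6671/6674 = -1236/48025 + 6671/6674 = 312125711/320518850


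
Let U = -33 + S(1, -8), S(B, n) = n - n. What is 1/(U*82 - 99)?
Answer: -1/2805 ≈ -0.00035651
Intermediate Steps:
S(B, n) = 0
U = -33 (U = -33 + 0 = -33)
1/(U*82 - 99) = 1/(-33*82 - 99) = 1/(-2706 - 99) = 1/(-2805) = -1/2805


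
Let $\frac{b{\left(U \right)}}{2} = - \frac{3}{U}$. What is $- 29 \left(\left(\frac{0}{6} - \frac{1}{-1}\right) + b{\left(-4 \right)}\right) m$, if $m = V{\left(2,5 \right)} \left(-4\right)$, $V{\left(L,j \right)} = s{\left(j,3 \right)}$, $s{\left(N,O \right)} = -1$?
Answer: $-290$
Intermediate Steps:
$V{\left(L,j \right)} = -1$
$b{\left(U \right)} = - \frac{6}{U}$ ($b{\left(U \right)} = 2 \left(- \frac{3}{U}\right) = - \frac{6}{U}$)
$m = 4$ ($m = \left(-1\right) \left(-4\right) = 4$)
$- 29 \left(\left(\frac{0}{6} - \frac{1}{-1}\right) + b{\left(-4 \right)}\right) m = - 29 \left(\left(\frac{0}{6} - \frac{1}{-1}\right) - \frac{6}{-4}\right) 4 = - 29 \left(\left(0 \cdot \frac{1}{6} - -1\right) - - \frac{3}{2}\right) 4 = - 29 \left(\left(0 + 1\right) + \frac{3}{2}\right) 4 = - 29 \left(1 + \frac{3}{2}\right) 4 = - 29 \cdot \frac{5}{2} \cdot 4 = \left(-29\right) 10 = -290$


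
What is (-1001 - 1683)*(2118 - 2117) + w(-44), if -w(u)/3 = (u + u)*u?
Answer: -14300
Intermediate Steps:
w(u) = -6*u² (w(u) = -3*(u + u)*u = -3*2*u*u = -6*u²)
(-1001 - 1683)*(2118 - 2117) + w(-44) = (-1001 - 1683)*(2118 - 2117) - 6*(-44)² = -2684*1 - 6*1936 = -2684 - 11616 = -14300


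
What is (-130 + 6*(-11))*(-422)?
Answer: 82712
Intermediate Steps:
(-130 + 6*(-11))*(-422) = (-130 - 66)*(-422) = -196*(-422) = 82712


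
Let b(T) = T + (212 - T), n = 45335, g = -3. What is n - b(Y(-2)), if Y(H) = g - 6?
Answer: 45123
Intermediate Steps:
Y(H) = -9 (Y(H) = -3 - 6 = -9)
b(T) = 212
n - b(Y(-2)) = 45335 - 1*212 = 45335 - 212 = 45123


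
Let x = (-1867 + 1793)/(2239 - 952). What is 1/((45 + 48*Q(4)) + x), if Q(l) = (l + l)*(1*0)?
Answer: 1287/57841 ≈ 0.022251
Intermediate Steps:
Q(l) = 0 (Q(l) = (2*l)*0 = 0)
x = -74/1287 ≈ -0.057498
1/((45 + 48*Q(4)) + x) = 1/((45 + 48*0) - 74/1287) = 1/((45 + 0) - 74/1287) = 1/(45 - 74/1287) = 1/(57841/1287) = 1287/57841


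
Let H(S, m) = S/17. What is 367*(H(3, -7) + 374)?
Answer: 2334487/17 ≈ 1.3732e+5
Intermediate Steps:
H(S, m) = S/17 (H(S, m) = S*(1/17) = S/17)
367*(H(3, -7) + 374) = 367*((1/17)*3 + 374) = 367*(3/17 + 374) = 367*(6361/17) = 2334487/17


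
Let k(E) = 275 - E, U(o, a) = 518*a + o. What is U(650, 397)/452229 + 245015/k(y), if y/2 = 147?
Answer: -110798968811/8592351 ≈ -12895.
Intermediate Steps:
y = 294 (y = 2*147 = 294)
U(o, a) = o + 518*a
U(650, 397)/452229 + 245015/k(y) = (650 + 518*397)/452229 + 245015/(275 - 1*294) = (650 + 205646)*(1/452229) + 245015/(275 - 294) = 206296*(1/452229) + 245015/(-19) = 206296/452229 + 245015*(-1/19) = 206296/452229 - 245015/19 = -110798968811/8592351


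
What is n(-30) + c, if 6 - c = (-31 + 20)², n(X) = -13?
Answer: -128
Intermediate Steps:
c = -115 (c = 6 - (-31 + 20)² = 6 - 1*(-11)² = 6 - 1*121 = 6 - 121 = -115)
n(-30) + c = -13 - 115 = -128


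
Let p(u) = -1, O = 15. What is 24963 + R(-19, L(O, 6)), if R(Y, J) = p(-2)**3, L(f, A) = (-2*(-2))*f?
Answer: 24962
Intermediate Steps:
L(f, A) = 4*f
R(Y, J) = -1 (R(Y, J) = (-1)**3 = -1)
24963 + R(-19, L(O, 6)) = 24963 - 1 = 24962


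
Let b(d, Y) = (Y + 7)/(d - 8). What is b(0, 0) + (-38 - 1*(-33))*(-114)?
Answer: 4553/8 ≈ 569.13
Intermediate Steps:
b(d, Y) = (7 + Y)/(-8 + d)
b(0, 0) + (-38 - 1*(-33))*(-114) = (7 + 0)/(-8 + 0) + (-38 - 1*(-33))*(-114) = 7/(-8) + (-38 + 33)*(-114) = -⅛*7 - 5*(-114) = -7/8 + 570 = 4553/8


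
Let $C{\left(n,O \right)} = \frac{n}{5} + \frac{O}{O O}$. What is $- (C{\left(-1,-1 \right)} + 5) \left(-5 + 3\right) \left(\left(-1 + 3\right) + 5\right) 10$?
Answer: $532$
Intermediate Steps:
$C{\left(n,O \right)} = \frac{1}{O} + \frac{n}{5}$ ($C{\left(n,O \right)} = n \frac{1}{5} + \frac{O}{O^{2}} = \frac{n}{5} + \frac{O}{O^{2}} = \frac{n}{5} + \frac{1}{O} = \frac{1}{O} + \frac{n}{5}$)
$- (C{\left(-1,-1 \right)} + 5) \left(-5 + 3\right) \left(\left(-1 + 3\right) + 5\right) 10 = - (\left(\frac{1}{-1} + \frac{1}{5} \left(-1\right)\right) + 5) \left(-5 + 3\right) \left(\left(-1 + 3\right) + 5\right) 10 = - (\left(-1 - \frac{1}{5}\right) + 5) \left(- 2 \left(2 + 5\right)\right) 10 = - (- \frac{6}{5} + 5) \left(\left(-2\right) 7\right) 10 = \left(-1\right) \frac{19}{5} \left(-14\right) 10 = \left(- \frac{19}{5}\right) \left(-14\right) 10 = \frac{266}{5} \cdot 10 = 532$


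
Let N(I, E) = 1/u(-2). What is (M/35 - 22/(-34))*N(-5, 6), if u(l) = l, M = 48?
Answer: -1201/1190 ≈ -1.0092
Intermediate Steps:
N(I, E) = -½ (N(I, E) = 1/(-2) = -½)
(M/35 - 22/(-34))*N(-5, 6) = (48/35 - 22/(-34))*(-½) = (48*(1/35) - 22*(-1/34))*(-½) = (48/35 + 11/17)*(-½) = (1201/595)*(-½) = -1201/1190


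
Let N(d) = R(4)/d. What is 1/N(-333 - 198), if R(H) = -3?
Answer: 177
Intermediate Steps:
N(d) = -3/d
1/N(-333 - 198) = 1/(-3/(-333 - 198)) = 1/(-3/(-531)) = 1/(-3*(-1/531)) = 1/(1/177) = 177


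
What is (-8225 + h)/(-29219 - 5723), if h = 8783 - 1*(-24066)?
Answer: -12312/17471 ≈ -0.70471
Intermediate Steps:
h = 32849 (h = 8783 + 24066 = 32849)
(-8225 + h)/(-29219 - 5723) = (-8225 + 32849)/(-29219 - 5723) = 24624/(-34942) = 24624*(-1/34942) = -12312/17471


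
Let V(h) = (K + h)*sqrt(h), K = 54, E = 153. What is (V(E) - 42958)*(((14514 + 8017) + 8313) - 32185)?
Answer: 57606678 - 832761*sqrt(17) ≈ 5.4173e+7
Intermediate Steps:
V(h) = sqrt(h)*(54 + h) (V(h) = (54 + h)*sqrt(h) = sqrt(h)*(54 + h))
(V(E) - 42958)*(((14514 + 8017) + 8313) - 32185) = (sqrt(153)*(54 + 153) - 42958)*(((14514 + 8017) + 8313) - 32185) = ((3*sqrt(17))*207 - 42958)*((22531 + 8313) - 32185) = (621*sqrt(17) - 42958)*(30844 - 32185) = (-42958 + 621*sqrt(17))*(-1341) = 57606678 - 832761*sqrt(17)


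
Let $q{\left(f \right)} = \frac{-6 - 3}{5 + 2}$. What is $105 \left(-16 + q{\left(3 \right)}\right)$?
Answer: $-1815$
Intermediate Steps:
$q{\left(f \right)} = - \frac{9}{7}$
$105 \left(-16 + q{\left(3 \right)}\right) = 105 \left(-16 - \frac{9}{7}\right) = 105 \left(- \frac{121}{7}\right) = -1815$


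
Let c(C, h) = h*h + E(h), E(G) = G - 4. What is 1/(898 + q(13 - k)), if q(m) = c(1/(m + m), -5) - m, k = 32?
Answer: 1/933 ≈ 0.0010718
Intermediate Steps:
E(G) = -4 + G
c(C, h) = -4 + h + h² (c(C, h) = h*h + (-4 + h) = h² + (-4 + h) = -4 + h + h²)
q(m) = 16 - m (q(m) = (-4 - 5 + (-5)²) - m = (-4 - 5 + 25) - m = 16 - m)
1/(898 + q(13 - k)) = 1/(898 + (16 - (13 - 1*32))) = 1/(898 + (16 - (13 - 32))) = 1/(898 + (16 - 1*(-19))) = 1/(898 + (16 + 19)) = 1/(898 + 35) = 1/933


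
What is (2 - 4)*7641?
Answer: -15282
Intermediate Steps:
(2 - 4)*7641 = -2*7641 = -15282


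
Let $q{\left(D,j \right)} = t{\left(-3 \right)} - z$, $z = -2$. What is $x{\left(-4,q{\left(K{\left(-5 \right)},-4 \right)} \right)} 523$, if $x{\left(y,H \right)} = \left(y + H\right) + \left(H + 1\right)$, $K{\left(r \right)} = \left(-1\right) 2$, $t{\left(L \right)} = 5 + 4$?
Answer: $9937$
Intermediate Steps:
$t{\left(L \right)} = 9$
$K{\left(r \right)} = -2$
$q{\left(D,j \right)} = 11$ ($q{\left(D,j \right)} = 9 - -2 = 9 + 2 = 11$)
$x{\left(y,H \right)} = 1 + y + 2 H$ ($x{\left(y,H \right)} = \left(H + y\right) + \left(1 + H\right) = 1 + y + 2 H$)
$x{\left(-4,q{\left(K{\left(-5 \right)},-4 \right)} \right)} 523 = \left(1 - 4 + 2 \cdot 11\right) 523 = \left(1 - 4 + 22\right) 523 = 19 \cdot 523 = 9937$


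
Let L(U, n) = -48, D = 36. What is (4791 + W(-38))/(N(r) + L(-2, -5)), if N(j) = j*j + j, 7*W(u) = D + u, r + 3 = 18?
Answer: 33535/1344 ≈ 24.952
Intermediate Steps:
r = 15 (r = -3 + 18 = 15)
W(u) = 36/7 + u/7 (W(u) = (36 + u)/7 = 36/7 + u/7)
N(j) = j + j² (N(j) = j² + j = j + j²)
(4791 + W(-38))/(N(r) + L(-2, -5)) = (4791 + (36/7 + (⅐)*(-38)))/(15*(1 + 15) - 48) = (4791 + (36/7 - 38/7))/(15*16 - 48) = (4791 - 2/7)/(240 - 48) = (33535/7)/192 = (33535/7)*(1/192) = 33535/1344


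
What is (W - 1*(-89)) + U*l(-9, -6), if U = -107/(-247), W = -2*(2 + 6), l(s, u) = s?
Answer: 17068/247 ≈ 69.101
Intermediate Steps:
W = -16 (W = -2*8 = -16)
U = 107/247 (U = -107*(-1/247) = 107/247 ≈ 0.43320)
(W - 1*(-89)) + U*l(-9, -6) = (-16 - 1*(-89)) + (107/247)*(-9) = (-16 + 89) - 963/247 = 73 - 963/247 = 17068/247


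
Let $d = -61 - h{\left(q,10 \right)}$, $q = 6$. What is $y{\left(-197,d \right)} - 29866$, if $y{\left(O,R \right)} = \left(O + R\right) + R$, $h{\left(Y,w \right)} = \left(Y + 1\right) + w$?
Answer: $-30219$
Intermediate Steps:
$h{\left(Y,w \right)} = 1 + Y + w$ ($h{\left(Y,w \right)} = \left(1 + Y\right) + w = 1 + Y + w$)
$d = -78$ ($d = -61 - \left(1 + 6 + 10\right) = -61 - 17 = -78$)
$y{\left(O,R \right)} = O + 2 R$
$y{\left(-197,d \right)} - 29866 = \left(-197 + 2 \left(-78\right)\right) - 29866 = \left(-197 - 156\right) - 29866 = -353 - 29866 = -30219$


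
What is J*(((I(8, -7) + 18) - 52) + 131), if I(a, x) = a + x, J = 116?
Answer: 11368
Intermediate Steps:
J*(((I(8, -7) + 18) - 52) + 131) = 116*((((8 - 7) + 18) - 52) + 131) = 116*(((1 + 18) - 52) + 131) = 116*((19 - 52) + 131) = 116*(-33 + 131) = 116*98 = 11368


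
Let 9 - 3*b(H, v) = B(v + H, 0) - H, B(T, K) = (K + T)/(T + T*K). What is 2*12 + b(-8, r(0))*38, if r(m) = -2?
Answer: 24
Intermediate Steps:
B(T, K) = (K + T)/(T + K*T)
b(H, v) = 8/3 + H/3 (b(H, v) = 3 - ((0 + (v + H))/((v + H)*(1 + 0)) - H)/3 = 3 - ((0 + (H + v))/((H + v)*1) - H)/3 = 3 - (1*(H + v)/(H + v) - H)/3 = 3 - (1 - H)/3 = 3 + (-1/3 + H/3) = 8/3 + H/3)
2*12 + b(-8, r(0))*38 = 2*12 + (8/3 + (1/3)*(-8))*38 = 24 + (8/3 - 8/3)*38 = 24 + 0*38 = 24 + 0 = 24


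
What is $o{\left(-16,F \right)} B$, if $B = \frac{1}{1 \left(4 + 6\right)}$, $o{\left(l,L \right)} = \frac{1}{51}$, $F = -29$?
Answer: $\frac{1}{510} \approx 0.0019608$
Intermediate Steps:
$o{\left(l,L \right)} = \frac{1}{51}$
$B = \frac{1}{10}$ ($B = \frac{1}{1 \cdot 10} = \frac{1}{10} \approx 0.1$)
$o{\left(-16,F \right)} B = \frac{1}{51} \cdot \frac{1}{10} = \frac{1}{510}$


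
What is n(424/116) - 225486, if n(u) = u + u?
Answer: -6538882/29 ≈ -2.2548e+5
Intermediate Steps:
n(u) = 2*u
n(424/116) - 225486 = 2*(424/116) - 225486 = 2*(424*(1/116)) - 225486 = 2*(106/29) - 225486 = 212/29 - 225486 = -6538882/29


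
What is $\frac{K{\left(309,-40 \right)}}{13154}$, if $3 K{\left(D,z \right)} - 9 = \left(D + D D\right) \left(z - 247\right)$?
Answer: $- \frac{9163907}{13154} \approx -696.66$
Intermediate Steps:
$K{\left(D,z \right)} = 3 + \frac{\left(-247 + z\right) \left(D + D^{2}\right)}{3}$ ($K{\left(D,z \right)} = 3 + \frac{\left(D + D D\right) \left(z - 247\right)}{3} = 3 + \frac{\left(D + D^{2}\right) \left(-247 + z\right)}{3} = 3 + \frac{\left(-247 + z\right) \left(D + D^{2}\right)}{3}$)
$\frac{K{\left(309,-40 \right)}}{13154} = \frac{3 - 25441 - \frac{247 \cdot 309^{2}}{3} + \frac{1}{3} \cdot 309 \left(-40\right) + \frac{1}{3} \left(-40\right) 309^{2}}{13154} = \left(3 - 25441 - 7861269 - 4120 + \frac{1}{3} \left(-40\right) 95481\right) \frac{1}{13154} = \left(3 - 25441 - 7861269 - 4120 - 1273080\right) \frac{1}{13154} = \left(-9163907\right) \frac{1}{13154} = - \frac{9163907}{13154}$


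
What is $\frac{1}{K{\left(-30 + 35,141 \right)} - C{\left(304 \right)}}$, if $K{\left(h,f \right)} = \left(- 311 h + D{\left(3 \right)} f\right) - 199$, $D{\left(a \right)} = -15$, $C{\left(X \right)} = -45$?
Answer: $- \frac{1}{3824} \approx -0.00026151$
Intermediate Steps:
$K{\left(h,f \right)} = -199 - 311 h - 15 f$ ($K{\left(h,f \right)} = \left(- 311 h - 15 f\right) - 199 = -199 - 311 h - 15 f$)
$\frac{1}{K{\left(-30 + 35,141 \right)} - C{\left(304 \right)}} = \frac{1}{\left(-199 - 311 \left(-30 + 35\right) - 2115\right) - -45} = \frac{1}{\left(-199 - 1555 - 2115\right) + 45} = \frac{1}{-3869 + 45} = \frac{1}{-3824} = - \frac{1}{3824}$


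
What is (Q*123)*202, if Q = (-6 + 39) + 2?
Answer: 869610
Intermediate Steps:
Q = 35 (Q = 33 + 2 = 35)
(Q*123)*202 = (35*123)*202 = 4305*202 = 869610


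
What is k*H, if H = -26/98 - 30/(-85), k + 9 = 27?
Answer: 1314/833 ≈ 1.5774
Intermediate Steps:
k = 18 (k = -9 + 27 = 18)
H = 73/833 (H = -26*1/98 - 30*(-1/85) = -13/49 + 6/17 = 73/833 ≈ 0.087635)
k*H = 18*(73/833) = 1314/833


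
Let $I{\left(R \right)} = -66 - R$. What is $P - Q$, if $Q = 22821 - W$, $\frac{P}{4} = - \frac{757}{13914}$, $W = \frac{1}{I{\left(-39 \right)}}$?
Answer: $- \frac{476302406}{20871} \approx -22821.0$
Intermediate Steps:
$W = - \frac{1}{27}$ ($W = \frac{1}{-66 - -39} = \frac{1}{-66 + 39} = \frac{1}{-27} = - \frac{1}{27} \approx -0.037037$)
$P = - \frac{1514}{6957}$ ($P = 4 \left(- \frac{757}{13914}\right) = - \frac{1514}{6957} \approx -0.21762$)
$Q = \frac{616168}{27}$ ($Q = 22821 - - \frac{1}{27} = 22821 + \frac{1}{27} = \frac{616168}{27} \approx 22821.0$)
$P - Q = - \frac{1514}{6957} - \frac{616168}{27} = - \frac{476302406}{20871}$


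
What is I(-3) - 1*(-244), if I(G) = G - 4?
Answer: 237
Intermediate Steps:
I(G) = -4 + G
I(-3) - 1*(-244) = (-4 - 3) - 1*(-244) = -7 + 244 = 237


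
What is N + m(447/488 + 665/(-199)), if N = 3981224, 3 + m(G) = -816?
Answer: 3980405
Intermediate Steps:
m(G) = -819 (m(G) = -3 - 816 = -819)
N + m(447/488 + 665/(-199)) = 3981224 - 819 = 3980405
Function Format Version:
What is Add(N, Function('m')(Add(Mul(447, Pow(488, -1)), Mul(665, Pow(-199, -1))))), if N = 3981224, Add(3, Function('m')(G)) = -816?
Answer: 3980405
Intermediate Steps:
Function('m')(G) = -819 (Function('m')(G) = Add(-3, -816) = -819)
Add(N, Function('m')(Add(Mul(447, Pow(488, -1)), Mul(665, Pow(-199, -1))))) = Add(3981224, -819) = 3980405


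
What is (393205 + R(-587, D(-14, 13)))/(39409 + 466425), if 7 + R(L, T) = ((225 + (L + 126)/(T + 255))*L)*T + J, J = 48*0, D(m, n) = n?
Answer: -351254345/135563512 ≈ -2.5911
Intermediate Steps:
J = 0
R(L, T) = -7 + L*T*(225 + (126 + L)/(255 + T)) (R(L, T) = -7 + (((225 + (L + 126)/(T + 255))*L)*T + 0) = -7 + (((225 + (126 + L)/(255 + T))*L)*T + 0) = -7 + ((L*(225 + (126 + L)/(255 + T)))*T + 0) = -7 + (L*T*(225 + (126 + L)/(255 + T)) + 0) = -7 + L*T*(225 + (126 + L)/(255 + T)))
(393205 + R(-587, D(-14, 13)))/(39409 + 466425) = (393205 + (-1785 - 7*13 + 13*(-587)² + 225*(-587)*13² + 57501*(-587)*13)/(255 + 13))/(39409 + 466425) = (393205 + (-1785 - 91 + 13*344569 + 225*(-587)*169 - 438790131)/268)/505834 = (393205 + (-1785 - 91 + 4479397 - 22320675 - 438790131)/268)*(1/505834) = (393205 + (1/268)*(-456633285))*(1/505834) = (393205 - 456633285/268)*(1/505834) = -351254345/268*1/505834 = -351254345/135563512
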